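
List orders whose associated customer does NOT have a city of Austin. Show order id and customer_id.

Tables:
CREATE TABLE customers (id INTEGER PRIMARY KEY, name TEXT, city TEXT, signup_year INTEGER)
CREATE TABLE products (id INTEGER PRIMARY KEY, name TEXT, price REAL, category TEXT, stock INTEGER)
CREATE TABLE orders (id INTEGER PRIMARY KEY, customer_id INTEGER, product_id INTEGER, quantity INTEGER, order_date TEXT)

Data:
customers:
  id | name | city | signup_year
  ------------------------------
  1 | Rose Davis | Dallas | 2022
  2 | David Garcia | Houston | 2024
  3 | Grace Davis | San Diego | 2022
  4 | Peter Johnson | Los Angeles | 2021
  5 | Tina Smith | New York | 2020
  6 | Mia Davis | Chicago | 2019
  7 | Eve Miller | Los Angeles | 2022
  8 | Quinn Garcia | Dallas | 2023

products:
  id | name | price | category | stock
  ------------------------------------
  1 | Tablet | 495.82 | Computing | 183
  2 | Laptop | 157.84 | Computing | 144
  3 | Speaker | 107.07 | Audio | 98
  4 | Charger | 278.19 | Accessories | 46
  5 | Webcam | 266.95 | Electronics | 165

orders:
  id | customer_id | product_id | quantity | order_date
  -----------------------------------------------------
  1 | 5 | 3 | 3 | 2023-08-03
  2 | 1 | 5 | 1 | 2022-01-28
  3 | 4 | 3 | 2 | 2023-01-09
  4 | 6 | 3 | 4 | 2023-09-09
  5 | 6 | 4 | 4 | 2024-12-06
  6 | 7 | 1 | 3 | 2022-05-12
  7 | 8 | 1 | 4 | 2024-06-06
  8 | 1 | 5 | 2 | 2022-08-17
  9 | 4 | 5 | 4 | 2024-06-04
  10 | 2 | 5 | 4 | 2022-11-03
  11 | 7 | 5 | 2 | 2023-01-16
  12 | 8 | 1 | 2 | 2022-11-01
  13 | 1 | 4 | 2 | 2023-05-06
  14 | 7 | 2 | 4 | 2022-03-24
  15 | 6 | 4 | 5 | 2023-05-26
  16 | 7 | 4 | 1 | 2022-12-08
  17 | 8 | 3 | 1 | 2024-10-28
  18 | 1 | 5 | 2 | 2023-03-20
SELECT id, customer_id FROM orders WHERE customer_id NOT IN (SELECT id FROM customers WHERE city = 'Austin')

Execution result:
id | customer_id
1 | 5
2 | 1
3 | 4
4 | 6
5 | 6
6 | 7
7 | 8
8 | 1
9 | 4
10 | 2
11 | 7
12 | 8
13 | 1
14 | 7
15 | 6
16 | 7
17 | 8
18 | 1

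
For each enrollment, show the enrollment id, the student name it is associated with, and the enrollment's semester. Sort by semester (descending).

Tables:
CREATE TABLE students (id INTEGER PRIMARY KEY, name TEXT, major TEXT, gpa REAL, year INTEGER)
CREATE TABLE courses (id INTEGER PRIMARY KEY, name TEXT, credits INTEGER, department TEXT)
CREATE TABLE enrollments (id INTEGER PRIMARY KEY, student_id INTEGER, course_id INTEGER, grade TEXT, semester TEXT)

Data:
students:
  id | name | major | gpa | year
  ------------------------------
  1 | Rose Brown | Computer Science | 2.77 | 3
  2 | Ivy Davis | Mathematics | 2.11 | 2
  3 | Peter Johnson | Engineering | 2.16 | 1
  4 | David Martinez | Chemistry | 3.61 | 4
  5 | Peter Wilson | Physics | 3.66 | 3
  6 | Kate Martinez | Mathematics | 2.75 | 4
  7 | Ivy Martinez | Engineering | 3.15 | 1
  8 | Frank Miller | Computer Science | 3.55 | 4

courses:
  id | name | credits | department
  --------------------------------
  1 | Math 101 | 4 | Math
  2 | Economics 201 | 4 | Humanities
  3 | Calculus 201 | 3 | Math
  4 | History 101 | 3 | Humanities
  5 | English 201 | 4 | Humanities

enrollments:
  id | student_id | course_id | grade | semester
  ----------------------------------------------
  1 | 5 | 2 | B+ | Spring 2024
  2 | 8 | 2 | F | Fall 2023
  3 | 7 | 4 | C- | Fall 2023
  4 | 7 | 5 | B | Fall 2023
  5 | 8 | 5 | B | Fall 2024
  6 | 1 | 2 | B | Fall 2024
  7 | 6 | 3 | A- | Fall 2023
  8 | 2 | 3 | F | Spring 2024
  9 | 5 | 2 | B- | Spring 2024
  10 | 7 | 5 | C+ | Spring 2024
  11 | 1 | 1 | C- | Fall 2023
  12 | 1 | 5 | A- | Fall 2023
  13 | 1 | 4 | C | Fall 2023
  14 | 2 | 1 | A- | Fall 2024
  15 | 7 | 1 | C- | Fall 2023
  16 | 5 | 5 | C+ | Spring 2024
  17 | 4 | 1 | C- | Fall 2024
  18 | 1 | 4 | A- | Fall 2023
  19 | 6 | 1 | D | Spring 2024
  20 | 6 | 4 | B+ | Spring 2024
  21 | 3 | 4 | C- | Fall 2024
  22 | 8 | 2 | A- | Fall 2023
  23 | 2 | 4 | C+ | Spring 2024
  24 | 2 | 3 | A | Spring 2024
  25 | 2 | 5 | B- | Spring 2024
SELECT c.id, p.name AS student, c.semester FROM enrollments c JOIN students p ON c.student_id = p.id ORDER BY c.semester DESC

Execution result:
id | student | semester
1 | Peter Wilson | Spring 2024
8 | Ivy Davis | Spring 2024
9 | Peter Wilson | Spring 2024
10 | Ivy Martinez | Spring 2024
16 | Peter Wilson | Spring 2024
19 | Kate Martinez | Spring 2024
20 | Kate Martinez | Spring 2024
23 | Ivy Davis | Spring 2024
24 | Ivy Davis | Spring 2024
25 | Ivy Davis | Spring 2024
5 | Frank Miller | Fall 2024
6 | Rose Brown | Fall 2024
14 | Ivy Davis | Fall 2024
17 | David Martinez | Fall 2024
21 | Peter Johnson | Fall 2024
2 | Frank Miller | Fall 2023
3 | Ivy Martinez | Fall 2023
4 | Ivy Martinez | Fall 2023
7 | Kate Martinez | Fall 2023
11 | Rose Brown | Fall 2023
12 | Rose Brown | Fall 2023
13 | Rose Brown | Fall 2023
15 | Ivy Martinez | Fall 2023
18 | Rose Brown | Fall 2023
22 | Frank Miller | Fall 2023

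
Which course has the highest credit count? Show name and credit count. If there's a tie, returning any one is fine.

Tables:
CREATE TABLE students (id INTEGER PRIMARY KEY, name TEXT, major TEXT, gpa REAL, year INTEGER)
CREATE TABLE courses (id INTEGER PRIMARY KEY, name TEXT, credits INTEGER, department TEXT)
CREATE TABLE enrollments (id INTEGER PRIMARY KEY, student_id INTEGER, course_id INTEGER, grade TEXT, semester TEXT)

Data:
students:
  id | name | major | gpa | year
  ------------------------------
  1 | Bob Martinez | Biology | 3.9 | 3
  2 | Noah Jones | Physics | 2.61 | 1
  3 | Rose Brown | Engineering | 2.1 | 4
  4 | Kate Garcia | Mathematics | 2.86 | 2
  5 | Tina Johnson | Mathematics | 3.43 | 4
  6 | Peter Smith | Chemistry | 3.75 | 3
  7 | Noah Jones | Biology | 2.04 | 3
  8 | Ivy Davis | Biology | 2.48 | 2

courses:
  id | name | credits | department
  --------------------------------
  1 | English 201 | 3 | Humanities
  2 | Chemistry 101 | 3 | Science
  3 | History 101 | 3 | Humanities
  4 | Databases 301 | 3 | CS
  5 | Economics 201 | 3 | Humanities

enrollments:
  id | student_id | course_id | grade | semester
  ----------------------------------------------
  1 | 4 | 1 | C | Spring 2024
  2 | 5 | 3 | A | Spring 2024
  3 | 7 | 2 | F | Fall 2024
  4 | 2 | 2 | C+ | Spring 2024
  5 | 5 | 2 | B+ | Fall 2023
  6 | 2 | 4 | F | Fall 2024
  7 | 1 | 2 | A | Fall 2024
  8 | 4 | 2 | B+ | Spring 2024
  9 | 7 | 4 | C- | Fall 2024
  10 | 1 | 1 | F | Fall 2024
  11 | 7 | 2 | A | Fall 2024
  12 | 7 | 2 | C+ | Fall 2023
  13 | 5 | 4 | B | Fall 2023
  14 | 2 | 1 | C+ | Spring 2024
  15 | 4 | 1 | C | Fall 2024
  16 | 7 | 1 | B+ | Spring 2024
SELECT name, credits FROM courses ORDER BY credits DESC LIMIT 1

Execution result:
name | credits
English 201 | 3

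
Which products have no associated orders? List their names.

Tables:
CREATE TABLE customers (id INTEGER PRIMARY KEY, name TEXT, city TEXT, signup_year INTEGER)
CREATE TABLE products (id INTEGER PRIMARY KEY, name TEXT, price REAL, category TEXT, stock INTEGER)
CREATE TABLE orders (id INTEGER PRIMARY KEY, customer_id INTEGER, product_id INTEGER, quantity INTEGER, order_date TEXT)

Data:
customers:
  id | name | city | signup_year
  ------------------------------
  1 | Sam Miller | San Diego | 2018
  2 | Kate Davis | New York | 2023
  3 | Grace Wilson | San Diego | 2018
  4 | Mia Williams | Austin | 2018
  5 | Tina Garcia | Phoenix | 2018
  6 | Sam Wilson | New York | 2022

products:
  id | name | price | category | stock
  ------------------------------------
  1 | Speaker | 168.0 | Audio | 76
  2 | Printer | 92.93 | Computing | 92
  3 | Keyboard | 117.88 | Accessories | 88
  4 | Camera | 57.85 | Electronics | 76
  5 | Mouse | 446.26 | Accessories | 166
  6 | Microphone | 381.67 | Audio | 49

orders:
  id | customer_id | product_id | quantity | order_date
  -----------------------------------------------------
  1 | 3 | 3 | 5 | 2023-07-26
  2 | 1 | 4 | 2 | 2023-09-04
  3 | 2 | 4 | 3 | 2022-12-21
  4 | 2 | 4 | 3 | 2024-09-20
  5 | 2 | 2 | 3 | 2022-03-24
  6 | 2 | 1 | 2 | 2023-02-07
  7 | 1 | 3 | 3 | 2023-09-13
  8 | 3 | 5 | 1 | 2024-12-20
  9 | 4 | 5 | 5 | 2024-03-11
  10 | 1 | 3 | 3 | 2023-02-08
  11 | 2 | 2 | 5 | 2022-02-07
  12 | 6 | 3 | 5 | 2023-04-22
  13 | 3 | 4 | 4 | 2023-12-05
SELECT p.name FROM products p LEFT JOIN orders c ON c.product_id = p.id WHERE c.id IS NULL

Execution result:
Microphone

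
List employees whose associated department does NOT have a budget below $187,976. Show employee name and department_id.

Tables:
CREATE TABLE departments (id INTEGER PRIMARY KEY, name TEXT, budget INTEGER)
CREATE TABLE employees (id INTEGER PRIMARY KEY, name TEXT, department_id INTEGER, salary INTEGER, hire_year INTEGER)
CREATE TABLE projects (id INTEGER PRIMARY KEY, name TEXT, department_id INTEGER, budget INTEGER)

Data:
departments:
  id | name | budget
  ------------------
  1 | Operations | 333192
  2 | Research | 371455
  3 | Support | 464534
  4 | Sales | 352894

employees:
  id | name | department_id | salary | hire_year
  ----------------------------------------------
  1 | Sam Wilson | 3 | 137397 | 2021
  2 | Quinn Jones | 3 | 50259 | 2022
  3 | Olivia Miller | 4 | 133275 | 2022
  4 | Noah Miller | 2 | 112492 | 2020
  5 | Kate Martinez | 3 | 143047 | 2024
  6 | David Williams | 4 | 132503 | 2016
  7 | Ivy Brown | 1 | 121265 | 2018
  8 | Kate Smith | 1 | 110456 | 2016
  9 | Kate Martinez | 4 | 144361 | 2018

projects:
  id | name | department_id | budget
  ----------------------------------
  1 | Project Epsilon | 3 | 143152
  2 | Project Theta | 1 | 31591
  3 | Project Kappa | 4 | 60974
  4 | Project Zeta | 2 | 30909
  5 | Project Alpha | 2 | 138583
SELECT name, department_id FROM employees WHERE department_id NOT IN (SELECT id FROM departments WHERE budget < 187976)

Execution result:
name | department_id
Sam Wilson | 3
Quinn Jones | 3
Olivia Miller | 4
Noah Miller | 2
Kate Martinez | 3
David Williams | 4
Ivy Brown | 1
Kate Smith | 1
Kate Martinez | 4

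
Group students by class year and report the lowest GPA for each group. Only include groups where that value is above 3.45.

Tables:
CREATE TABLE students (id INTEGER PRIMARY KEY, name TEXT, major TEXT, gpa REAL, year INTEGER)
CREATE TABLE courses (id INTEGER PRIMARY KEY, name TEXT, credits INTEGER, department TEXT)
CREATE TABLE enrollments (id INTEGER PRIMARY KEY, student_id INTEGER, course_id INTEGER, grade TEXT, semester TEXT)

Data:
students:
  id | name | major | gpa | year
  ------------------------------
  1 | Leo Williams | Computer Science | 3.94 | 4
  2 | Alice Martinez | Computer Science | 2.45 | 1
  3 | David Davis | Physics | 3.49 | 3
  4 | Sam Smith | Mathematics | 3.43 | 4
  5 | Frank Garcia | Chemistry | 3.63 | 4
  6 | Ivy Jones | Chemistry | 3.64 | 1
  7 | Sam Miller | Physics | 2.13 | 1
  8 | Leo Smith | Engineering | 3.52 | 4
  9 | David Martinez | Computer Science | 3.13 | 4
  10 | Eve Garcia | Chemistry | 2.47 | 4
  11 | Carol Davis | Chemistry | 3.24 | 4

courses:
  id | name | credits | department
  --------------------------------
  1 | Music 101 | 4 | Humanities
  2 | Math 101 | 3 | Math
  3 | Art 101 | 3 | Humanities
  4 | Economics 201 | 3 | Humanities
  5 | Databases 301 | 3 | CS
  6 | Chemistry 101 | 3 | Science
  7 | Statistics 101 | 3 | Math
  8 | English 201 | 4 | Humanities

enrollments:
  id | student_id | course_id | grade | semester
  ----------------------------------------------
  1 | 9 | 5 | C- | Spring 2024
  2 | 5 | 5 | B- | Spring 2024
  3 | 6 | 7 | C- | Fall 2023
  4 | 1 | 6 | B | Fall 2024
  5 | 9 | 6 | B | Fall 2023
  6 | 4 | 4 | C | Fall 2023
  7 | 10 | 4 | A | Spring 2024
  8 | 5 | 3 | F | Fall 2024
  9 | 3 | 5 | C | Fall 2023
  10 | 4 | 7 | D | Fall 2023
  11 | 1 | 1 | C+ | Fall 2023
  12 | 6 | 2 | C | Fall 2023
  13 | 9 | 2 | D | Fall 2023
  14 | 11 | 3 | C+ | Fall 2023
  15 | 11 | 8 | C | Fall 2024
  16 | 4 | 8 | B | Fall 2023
SELECT year, MIN(gpa) AS min_gpa FROM students GROUP BY year HAVING MIN(gpa) > 3.45

Execution result:
year | min_gpa
3 | 3.49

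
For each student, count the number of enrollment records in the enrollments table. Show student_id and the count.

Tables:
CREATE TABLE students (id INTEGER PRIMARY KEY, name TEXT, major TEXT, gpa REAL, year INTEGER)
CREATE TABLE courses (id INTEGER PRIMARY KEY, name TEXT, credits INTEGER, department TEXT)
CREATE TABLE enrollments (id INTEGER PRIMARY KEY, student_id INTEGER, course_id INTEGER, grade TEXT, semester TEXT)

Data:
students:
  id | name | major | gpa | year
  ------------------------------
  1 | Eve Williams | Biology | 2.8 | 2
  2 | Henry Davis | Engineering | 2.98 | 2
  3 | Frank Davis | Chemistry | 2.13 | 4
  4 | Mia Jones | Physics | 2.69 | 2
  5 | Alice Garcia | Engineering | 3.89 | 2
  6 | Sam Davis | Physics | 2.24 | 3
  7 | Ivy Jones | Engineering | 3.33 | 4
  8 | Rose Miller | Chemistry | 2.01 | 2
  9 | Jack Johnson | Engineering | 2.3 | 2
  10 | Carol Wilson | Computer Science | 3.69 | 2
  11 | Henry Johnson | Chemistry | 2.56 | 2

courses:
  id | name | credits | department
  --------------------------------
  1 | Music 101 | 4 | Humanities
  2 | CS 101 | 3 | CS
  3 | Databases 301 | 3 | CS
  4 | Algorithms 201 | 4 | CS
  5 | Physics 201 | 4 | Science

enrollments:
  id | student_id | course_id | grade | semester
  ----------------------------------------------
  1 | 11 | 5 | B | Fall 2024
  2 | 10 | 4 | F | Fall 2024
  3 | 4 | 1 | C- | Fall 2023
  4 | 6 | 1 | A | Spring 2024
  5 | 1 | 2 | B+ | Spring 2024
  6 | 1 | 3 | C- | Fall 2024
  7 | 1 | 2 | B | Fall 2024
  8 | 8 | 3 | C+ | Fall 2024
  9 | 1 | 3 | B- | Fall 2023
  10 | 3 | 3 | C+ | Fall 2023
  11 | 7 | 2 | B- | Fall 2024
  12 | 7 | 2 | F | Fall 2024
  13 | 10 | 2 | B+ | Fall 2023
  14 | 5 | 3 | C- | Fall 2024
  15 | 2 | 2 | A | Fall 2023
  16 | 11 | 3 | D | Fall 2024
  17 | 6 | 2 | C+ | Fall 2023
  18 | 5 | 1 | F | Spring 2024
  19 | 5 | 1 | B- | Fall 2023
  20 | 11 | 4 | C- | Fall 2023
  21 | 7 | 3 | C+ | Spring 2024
SELECT student_id, COUNT(*) AS enrollment_count FROM enrollments GROUP BY student_id

Execution result:
student_id | enrollment_count
1 | 4
2 | 1
3 | 1
4 | 1
5 | 3
6 | 2
7 | 3
8 | 1
10 | 2
11 | 3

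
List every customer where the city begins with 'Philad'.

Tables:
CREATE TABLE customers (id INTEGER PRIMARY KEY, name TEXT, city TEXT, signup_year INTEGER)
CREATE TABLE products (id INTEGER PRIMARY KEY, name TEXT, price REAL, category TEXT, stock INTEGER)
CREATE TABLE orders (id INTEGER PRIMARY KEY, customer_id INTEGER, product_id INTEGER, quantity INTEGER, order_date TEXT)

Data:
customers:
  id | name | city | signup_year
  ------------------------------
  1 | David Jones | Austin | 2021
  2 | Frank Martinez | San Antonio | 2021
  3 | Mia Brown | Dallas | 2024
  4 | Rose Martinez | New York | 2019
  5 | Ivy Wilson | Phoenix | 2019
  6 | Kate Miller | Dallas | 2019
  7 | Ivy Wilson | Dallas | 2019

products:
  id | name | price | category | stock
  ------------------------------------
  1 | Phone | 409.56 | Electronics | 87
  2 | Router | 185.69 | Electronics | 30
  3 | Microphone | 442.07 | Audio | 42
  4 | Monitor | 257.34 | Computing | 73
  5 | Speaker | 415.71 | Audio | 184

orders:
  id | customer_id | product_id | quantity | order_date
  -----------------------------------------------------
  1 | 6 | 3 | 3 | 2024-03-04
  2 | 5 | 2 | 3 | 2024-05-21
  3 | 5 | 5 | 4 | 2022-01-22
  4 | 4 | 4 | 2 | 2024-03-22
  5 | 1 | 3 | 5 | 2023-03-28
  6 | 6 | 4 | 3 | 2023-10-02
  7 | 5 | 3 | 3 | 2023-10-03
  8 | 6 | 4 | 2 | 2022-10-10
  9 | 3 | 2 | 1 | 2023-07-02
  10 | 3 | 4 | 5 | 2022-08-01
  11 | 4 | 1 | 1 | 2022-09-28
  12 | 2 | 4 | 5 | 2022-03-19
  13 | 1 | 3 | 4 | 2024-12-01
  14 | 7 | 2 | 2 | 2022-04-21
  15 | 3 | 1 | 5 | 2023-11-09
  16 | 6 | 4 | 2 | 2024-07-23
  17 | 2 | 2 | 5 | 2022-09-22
SELECT name, city FROM customers WHERE city LIKE 'Philad%'

Execution result:
(no rows)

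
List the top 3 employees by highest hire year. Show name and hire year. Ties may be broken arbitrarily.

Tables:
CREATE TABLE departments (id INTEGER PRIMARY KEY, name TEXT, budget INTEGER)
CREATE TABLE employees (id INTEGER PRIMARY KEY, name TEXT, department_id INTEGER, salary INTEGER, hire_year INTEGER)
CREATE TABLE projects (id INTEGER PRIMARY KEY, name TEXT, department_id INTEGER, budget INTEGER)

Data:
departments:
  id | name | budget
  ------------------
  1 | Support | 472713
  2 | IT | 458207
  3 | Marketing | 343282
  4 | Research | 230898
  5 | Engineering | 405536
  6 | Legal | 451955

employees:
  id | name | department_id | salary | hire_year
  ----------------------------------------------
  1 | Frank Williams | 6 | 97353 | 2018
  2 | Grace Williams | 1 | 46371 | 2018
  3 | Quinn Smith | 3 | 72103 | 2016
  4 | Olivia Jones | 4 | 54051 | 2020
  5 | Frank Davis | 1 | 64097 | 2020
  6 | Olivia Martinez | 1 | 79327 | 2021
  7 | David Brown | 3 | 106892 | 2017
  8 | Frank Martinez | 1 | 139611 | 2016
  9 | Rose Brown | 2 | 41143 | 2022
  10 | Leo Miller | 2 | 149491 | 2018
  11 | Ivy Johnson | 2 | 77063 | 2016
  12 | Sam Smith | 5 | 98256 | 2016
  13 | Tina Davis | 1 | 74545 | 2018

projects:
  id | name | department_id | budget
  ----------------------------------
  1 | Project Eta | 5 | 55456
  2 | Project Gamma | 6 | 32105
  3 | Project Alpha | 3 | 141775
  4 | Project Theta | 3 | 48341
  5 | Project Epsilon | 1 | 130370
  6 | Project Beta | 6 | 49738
SELECT name, hire_year FROM employees ORDER BY hire_year DESC LIMIT 3

Execution result:
name | hire_year
Rose Brown | 2022
Olivia Martinez | 2021
Olivia Jones | 2020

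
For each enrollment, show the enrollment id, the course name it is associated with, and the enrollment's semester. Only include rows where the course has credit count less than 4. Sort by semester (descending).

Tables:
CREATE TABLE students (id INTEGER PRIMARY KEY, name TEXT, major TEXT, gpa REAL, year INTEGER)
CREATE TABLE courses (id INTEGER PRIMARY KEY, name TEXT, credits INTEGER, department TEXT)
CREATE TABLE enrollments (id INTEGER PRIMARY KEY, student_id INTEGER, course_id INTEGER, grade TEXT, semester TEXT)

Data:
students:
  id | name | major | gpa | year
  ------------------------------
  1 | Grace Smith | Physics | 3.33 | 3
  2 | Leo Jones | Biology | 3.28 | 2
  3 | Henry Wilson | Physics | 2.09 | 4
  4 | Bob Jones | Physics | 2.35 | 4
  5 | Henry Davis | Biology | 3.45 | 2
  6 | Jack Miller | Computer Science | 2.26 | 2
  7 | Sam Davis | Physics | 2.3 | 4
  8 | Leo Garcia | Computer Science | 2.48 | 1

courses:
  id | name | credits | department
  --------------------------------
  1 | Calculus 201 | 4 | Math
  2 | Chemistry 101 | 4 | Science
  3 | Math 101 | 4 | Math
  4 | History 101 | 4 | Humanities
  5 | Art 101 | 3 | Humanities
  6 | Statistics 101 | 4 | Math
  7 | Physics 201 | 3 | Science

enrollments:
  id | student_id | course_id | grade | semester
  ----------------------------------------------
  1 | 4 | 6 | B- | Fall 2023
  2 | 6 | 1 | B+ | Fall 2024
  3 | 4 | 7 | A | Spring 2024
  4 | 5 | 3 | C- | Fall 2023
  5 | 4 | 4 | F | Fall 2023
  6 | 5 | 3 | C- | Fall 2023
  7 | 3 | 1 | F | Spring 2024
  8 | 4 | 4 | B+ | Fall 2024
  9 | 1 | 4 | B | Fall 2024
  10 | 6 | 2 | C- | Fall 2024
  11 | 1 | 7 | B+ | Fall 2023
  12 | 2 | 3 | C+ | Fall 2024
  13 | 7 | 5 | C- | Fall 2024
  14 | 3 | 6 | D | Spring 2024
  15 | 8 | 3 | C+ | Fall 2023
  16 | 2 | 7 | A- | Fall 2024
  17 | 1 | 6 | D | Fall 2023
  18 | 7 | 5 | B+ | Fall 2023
SELECT c.id, p.name AS course, c.semester FROM enrollments c JOIN courses p ON c.course_id = p.id WHERE p.credits < 4 ORDER BY c.semester DESC

Execution result:
id | course | semester
3 | Physics 201 | Spring 2024
13 | Art 101 | Fall 2024
16 | Physics 201 | Fall 2024
11 | Physics 201 | Fall 2023
18 | Art 101 | Fall 2023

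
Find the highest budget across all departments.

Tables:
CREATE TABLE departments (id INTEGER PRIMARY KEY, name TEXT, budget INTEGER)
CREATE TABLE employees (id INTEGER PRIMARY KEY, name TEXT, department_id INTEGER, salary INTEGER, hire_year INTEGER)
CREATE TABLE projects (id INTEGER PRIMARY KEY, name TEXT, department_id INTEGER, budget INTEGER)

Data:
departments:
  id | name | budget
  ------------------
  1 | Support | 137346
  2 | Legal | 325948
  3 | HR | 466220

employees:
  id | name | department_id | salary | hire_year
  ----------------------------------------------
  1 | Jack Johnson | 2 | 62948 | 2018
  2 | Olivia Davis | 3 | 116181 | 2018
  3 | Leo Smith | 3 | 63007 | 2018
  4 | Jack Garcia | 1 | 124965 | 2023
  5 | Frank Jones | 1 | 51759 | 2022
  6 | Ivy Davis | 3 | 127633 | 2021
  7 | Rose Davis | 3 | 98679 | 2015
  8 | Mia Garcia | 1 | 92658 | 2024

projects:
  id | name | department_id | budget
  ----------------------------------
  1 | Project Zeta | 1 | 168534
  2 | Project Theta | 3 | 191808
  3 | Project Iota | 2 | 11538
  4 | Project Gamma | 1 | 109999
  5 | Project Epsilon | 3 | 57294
SELECT MAX(budget) FROM departments

Execution result:
466220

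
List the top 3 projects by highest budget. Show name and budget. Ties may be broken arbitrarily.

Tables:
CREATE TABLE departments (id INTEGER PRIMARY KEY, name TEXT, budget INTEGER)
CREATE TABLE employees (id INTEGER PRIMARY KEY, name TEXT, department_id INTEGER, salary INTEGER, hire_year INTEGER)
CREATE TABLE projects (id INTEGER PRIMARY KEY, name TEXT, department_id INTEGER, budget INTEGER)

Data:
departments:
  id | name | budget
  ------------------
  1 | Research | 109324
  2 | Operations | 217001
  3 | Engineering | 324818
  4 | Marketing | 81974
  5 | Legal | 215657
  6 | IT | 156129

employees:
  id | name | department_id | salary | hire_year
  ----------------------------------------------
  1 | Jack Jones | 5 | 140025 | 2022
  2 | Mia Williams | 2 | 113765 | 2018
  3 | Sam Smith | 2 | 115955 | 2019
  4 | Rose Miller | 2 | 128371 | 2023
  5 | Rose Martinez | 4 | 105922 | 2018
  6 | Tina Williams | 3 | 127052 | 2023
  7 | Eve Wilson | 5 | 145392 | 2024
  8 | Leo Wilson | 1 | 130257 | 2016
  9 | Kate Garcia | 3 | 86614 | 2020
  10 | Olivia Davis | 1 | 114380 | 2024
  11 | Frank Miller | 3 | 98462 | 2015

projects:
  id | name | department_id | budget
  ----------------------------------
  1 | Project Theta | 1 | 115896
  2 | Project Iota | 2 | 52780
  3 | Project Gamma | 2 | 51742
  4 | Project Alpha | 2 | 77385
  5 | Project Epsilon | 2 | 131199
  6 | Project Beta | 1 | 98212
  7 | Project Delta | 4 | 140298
SELECT name, budget FROM projects ORDER BY budget DESC LIMIT 3

Execution result:
name | budget
Project Delta | 140298
Project Epsilon | 131199
Project Theta | 115896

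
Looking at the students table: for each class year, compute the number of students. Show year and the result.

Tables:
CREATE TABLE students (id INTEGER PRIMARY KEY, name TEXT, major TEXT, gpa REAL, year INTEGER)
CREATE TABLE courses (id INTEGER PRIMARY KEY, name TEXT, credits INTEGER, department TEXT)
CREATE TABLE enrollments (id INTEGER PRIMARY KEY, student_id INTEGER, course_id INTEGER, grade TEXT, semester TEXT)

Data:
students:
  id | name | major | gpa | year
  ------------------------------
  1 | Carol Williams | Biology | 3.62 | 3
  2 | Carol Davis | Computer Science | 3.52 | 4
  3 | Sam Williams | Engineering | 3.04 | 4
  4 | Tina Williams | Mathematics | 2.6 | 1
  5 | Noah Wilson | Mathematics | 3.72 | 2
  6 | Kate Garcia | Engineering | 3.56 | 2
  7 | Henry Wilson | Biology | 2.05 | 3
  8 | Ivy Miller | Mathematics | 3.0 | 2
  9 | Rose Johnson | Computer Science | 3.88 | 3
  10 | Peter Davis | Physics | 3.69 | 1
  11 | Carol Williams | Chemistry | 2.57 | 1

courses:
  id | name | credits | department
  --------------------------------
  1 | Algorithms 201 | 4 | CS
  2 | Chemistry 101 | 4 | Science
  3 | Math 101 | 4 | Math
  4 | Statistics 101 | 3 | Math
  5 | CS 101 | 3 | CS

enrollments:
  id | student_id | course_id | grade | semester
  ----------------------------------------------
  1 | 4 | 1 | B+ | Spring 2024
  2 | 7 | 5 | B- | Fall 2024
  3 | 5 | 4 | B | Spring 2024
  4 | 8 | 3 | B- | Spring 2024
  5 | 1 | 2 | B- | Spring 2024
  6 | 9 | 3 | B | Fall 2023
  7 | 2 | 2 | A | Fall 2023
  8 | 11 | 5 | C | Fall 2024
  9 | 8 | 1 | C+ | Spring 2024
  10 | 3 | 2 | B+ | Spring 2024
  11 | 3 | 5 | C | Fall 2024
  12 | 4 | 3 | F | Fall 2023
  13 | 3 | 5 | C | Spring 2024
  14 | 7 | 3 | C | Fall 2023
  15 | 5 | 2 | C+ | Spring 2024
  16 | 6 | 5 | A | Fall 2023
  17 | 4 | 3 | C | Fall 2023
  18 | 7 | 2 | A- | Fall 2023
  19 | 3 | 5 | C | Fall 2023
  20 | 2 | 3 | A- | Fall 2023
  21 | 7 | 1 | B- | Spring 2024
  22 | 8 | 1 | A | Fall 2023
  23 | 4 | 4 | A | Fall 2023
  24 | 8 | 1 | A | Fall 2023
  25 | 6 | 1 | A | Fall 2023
SELECT year, COUNT(*) AS n FROM students GROUP BY year

Execution result:
year | n
1 | 3
2 | 3
3 | 3
4 | 2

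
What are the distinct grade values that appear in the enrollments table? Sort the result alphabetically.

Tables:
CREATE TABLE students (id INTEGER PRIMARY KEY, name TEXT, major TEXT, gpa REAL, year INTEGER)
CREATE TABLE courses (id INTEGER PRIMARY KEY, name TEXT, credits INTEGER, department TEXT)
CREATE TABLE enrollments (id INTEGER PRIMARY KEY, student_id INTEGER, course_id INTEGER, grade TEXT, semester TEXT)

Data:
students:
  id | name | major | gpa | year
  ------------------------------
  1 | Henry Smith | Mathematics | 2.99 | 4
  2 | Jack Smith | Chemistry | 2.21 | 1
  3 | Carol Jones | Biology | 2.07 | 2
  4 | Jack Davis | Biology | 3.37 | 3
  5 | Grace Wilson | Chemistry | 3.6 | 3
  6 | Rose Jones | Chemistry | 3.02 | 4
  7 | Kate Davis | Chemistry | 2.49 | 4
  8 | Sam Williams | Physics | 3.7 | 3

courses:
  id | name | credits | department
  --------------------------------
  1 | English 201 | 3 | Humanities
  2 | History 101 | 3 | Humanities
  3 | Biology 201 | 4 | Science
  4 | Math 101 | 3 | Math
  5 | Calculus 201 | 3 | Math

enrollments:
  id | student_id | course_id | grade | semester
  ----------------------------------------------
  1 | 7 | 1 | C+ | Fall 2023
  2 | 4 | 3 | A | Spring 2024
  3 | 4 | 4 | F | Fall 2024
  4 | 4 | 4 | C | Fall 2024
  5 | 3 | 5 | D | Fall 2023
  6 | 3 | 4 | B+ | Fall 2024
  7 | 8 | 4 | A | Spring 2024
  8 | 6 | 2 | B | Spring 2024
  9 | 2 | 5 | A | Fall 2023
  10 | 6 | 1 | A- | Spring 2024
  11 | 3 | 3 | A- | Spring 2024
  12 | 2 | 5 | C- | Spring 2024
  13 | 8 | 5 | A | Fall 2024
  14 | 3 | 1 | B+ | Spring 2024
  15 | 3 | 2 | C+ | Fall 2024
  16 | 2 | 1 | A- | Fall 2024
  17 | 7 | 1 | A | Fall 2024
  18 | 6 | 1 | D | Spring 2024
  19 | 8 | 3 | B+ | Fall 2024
SELECT DISTINCT grade FROM enrollments ORDER BY grade

Execution result:
grade
A
A-
B
B+
C
C+
C-
D
F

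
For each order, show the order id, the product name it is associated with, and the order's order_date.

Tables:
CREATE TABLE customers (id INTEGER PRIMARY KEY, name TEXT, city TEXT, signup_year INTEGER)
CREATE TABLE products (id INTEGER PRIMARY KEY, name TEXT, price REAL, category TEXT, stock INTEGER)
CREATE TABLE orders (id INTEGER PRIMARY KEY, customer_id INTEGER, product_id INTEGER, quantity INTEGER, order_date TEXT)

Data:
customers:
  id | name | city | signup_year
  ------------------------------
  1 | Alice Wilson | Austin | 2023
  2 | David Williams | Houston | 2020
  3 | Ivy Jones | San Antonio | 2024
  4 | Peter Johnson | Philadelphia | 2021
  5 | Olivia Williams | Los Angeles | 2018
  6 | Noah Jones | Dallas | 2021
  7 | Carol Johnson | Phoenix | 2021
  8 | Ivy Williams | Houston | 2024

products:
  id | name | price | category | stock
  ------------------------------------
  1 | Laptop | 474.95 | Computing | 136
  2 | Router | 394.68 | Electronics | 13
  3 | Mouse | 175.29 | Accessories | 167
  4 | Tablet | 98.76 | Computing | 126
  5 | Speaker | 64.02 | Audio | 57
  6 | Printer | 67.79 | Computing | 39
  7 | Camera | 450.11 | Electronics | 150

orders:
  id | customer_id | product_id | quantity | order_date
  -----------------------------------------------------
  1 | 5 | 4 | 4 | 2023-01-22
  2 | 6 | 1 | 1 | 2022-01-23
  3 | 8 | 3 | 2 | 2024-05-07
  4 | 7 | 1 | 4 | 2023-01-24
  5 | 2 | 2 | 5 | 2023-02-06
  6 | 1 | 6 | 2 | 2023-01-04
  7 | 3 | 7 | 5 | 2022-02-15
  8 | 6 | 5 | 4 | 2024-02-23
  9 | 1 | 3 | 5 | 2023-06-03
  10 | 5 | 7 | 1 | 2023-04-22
SELECT c.id, p.name AS product, c.order_date FROM orders c JOIN products p ON c.product_id = p.id

Execution result:
id | product | order_date
1 | Tablet | 2023-01-22
2 | Laptop | 2022-01-23
3 | Mouse | 2024-05-07
4 | Laptop | 2023-01-24
5 | Router | 2023-02-06
6 | Printer | 2023-01-04
7 | Camera | 2022-02-15
8 | Speaker | 2024-02-23
9 | Mouse | 2023-06-03
10 | Camera | 2023-04-22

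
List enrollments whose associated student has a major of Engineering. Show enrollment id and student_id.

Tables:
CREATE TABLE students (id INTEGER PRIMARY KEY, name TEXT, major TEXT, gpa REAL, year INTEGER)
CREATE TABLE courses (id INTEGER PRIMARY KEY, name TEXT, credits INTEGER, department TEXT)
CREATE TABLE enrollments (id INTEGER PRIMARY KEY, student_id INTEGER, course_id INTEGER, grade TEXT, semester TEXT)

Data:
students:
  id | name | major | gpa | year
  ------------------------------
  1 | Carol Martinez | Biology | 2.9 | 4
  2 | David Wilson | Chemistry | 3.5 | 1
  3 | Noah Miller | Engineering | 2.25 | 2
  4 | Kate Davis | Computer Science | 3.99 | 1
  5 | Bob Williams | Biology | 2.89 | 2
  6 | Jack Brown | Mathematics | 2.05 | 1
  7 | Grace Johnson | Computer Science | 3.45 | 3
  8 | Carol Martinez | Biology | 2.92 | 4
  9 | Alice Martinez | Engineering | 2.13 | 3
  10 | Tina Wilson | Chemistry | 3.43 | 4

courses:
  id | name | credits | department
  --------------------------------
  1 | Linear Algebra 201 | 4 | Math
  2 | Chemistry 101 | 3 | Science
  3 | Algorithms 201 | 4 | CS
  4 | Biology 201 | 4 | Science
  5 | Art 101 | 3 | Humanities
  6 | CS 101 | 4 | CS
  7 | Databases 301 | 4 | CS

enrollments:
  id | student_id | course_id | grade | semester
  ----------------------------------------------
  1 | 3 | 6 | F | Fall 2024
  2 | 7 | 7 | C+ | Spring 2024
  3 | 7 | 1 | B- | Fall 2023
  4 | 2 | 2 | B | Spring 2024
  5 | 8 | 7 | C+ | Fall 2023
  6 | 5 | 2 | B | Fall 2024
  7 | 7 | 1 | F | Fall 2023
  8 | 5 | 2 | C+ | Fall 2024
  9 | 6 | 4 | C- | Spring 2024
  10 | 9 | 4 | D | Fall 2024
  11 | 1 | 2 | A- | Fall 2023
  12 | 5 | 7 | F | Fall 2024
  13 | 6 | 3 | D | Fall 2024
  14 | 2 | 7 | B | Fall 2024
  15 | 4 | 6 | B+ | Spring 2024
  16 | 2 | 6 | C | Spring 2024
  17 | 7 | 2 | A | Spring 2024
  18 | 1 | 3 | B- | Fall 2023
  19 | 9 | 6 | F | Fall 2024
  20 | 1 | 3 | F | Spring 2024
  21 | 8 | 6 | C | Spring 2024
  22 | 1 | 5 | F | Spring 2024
SELECT id, student_id FROM enrollments WHERE student_id IN (SELECT id FROM students WHERE major = 'Engineering')

Execution result:
id | student_id
1 | 3
10 | 9
19 | 9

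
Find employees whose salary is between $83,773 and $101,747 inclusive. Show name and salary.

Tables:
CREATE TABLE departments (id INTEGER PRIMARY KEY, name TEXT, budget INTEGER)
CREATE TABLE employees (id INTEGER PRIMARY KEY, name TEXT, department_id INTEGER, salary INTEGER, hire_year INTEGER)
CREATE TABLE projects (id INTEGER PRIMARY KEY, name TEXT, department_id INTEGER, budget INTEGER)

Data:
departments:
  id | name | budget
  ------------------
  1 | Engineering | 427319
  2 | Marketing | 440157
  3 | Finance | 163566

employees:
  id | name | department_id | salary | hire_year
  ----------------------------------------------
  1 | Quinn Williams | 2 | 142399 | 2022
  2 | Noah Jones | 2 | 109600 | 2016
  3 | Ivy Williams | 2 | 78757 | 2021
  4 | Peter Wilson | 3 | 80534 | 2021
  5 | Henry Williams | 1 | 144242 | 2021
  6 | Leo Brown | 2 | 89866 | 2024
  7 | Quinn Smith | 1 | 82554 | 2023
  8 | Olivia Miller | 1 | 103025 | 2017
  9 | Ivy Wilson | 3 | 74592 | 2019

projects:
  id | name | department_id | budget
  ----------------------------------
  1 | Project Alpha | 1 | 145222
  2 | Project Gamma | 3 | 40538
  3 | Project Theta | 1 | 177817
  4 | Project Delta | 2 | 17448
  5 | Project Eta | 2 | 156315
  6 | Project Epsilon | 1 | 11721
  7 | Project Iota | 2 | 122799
SELECT name, salary FROM employees WHERE salary BETWEEN 83773 AND 101747

Execution result:
name | salary
Leo Brown | 89866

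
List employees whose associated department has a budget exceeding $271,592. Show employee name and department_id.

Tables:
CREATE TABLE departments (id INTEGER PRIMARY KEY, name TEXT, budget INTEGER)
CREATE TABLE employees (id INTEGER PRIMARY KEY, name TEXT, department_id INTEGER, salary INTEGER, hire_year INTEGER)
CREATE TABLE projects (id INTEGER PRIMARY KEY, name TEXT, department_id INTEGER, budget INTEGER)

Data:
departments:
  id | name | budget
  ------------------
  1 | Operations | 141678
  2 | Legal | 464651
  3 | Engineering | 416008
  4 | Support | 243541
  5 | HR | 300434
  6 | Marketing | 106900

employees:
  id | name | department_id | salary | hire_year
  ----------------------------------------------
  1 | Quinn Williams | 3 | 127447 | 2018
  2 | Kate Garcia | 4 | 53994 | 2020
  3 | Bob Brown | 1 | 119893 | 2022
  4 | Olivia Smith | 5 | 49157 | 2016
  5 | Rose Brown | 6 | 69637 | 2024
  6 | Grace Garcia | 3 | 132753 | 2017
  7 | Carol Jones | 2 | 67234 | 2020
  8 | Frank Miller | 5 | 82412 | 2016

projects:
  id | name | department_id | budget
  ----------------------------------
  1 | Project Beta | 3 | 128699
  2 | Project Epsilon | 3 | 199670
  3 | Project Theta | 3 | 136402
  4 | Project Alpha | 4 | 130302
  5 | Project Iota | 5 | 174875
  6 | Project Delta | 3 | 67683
SELECT name, department_id FROM employees WHERE department_id IN (SELECT id FROM departments WHERE budget > 271592)

Execution result:
name | department_id
Quinn Williams | 3
Olivia Smith | 5
Grace Garcia | 3
Carol Jones | 2
Frank Miller | 5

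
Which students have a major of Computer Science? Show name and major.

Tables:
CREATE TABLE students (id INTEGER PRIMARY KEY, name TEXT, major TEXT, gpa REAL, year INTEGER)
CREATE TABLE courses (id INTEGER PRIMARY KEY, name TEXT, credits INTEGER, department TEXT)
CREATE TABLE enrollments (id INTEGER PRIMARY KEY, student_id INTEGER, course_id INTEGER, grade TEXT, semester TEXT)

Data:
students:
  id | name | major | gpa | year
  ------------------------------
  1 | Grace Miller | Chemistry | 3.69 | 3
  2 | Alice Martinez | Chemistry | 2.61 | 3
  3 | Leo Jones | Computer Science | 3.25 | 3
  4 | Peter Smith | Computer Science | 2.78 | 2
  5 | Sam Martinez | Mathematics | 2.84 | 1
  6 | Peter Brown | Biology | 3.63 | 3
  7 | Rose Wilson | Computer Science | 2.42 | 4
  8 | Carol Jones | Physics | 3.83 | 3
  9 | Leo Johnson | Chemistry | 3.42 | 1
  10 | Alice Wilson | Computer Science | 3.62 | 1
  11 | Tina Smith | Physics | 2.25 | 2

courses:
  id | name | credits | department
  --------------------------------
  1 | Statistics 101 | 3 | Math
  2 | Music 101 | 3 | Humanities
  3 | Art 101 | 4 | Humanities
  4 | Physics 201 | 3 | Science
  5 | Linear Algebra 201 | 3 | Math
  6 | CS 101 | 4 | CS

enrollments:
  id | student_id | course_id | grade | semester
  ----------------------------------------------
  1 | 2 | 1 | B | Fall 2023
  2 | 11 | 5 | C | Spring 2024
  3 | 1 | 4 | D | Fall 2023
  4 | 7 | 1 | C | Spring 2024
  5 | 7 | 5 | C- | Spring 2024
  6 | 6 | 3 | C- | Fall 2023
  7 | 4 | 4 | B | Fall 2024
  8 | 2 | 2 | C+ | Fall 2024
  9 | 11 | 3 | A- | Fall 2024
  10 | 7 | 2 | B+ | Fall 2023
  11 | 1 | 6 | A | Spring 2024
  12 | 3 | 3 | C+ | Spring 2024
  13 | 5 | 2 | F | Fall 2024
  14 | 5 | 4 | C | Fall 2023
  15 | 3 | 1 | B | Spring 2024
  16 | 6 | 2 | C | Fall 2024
SELECT name, major FROM students WHERE major = 'Computer Science'

Execution result:
name | major
Leo Jones | Computer Science
Peter Smith | Computer Science
Rose Wilson | Computer Science
Alice Wilson | Computer Science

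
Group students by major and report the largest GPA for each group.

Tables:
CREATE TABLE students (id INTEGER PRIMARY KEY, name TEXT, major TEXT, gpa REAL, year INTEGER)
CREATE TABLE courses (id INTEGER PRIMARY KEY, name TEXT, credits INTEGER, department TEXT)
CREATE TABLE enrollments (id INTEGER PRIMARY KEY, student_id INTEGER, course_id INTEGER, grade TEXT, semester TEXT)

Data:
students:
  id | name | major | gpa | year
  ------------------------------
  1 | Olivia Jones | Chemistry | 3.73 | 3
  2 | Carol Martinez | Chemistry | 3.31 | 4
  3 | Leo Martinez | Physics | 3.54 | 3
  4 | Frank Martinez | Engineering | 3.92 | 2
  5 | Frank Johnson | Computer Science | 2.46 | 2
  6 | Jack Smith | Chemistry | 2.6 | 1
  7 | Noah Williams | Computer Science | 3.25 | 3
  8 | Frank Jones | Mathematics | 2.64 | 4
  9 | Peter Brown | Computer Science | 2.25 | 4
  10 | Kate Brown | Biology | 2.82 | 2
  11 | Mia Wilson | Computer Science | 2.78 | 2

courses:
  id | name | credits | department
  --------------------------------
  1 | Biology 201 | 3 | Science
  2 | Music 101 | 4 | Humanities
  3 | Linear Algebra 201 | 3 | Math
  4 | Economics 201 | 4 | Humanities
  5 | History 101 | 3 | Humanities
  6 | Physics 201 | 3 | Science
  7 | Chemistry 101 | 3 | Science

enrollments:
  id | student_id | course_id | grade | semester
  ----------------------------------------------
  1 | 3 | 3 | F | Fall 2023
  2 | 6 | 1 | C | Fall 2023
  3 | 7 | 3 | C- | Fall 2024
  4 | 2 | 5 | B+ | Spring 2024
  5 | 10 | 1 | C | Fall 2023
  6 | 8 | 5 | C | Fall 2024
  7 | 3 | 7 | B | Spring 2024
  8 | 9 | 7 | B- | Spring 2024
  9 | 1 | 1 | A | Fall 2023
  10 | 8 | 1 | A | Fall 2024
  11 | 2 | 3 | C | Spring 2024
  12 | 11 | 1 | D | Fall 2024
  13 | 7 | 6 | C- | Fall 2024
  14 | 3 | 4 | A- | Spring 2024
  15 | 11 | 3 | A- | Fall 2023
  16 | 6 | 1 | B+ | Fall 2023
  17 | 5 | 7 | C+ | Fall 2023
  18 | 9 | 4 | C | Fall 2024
SELECT major, MAX(gpa) AS max_gpa FROM students GROUP BY major

Execution result:
major | max_gpa
Biology | 2.82
Chemistry | 3.73
Computer Science | 3.25
Engineering | 3.92
Mathematics | 2.64
Physics | 3.54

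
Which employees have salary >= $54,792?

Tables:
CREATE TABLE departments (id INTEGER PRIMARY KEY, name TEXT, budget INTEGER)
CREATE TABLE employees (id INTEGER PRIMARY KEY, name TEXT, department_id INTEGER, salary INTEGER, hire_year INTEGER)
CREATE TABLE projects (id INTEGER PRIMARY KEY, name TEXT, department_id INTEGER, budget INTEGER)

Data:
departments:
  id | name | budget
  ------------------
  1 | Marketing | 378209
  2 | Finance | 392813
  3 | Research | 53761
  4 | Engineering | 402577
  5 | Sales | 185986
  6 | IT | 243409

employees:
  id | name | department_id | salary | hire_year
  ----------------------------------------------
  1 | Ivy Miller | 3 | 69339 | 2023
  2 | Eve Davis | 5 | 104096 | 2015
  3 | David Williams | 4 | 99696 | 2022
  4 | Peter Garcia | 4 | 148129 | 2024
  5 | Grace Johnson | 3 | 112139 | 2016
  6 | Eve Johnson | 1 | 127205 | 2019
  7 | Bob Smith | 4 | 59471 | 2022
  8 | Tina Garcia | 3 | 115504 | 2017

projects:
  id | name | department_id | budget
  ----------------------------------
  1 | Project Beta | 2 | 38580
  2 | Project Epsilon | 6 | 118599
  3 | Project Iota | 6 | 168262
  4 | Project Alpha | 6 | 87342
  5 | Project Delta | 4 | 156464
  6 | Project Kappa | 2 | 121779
SELECT name, salary FROM employees WHERE salary >= 54792

Execution result:
name | salary
Ivy Miller | 69339
Eve Davis | 104096
David Williams | 99696
Peter Garcia | 148129
Grace Johnson | 112139
Eve Johnson | 127205
Bob Smith | 59471
Tina Garcia | 115504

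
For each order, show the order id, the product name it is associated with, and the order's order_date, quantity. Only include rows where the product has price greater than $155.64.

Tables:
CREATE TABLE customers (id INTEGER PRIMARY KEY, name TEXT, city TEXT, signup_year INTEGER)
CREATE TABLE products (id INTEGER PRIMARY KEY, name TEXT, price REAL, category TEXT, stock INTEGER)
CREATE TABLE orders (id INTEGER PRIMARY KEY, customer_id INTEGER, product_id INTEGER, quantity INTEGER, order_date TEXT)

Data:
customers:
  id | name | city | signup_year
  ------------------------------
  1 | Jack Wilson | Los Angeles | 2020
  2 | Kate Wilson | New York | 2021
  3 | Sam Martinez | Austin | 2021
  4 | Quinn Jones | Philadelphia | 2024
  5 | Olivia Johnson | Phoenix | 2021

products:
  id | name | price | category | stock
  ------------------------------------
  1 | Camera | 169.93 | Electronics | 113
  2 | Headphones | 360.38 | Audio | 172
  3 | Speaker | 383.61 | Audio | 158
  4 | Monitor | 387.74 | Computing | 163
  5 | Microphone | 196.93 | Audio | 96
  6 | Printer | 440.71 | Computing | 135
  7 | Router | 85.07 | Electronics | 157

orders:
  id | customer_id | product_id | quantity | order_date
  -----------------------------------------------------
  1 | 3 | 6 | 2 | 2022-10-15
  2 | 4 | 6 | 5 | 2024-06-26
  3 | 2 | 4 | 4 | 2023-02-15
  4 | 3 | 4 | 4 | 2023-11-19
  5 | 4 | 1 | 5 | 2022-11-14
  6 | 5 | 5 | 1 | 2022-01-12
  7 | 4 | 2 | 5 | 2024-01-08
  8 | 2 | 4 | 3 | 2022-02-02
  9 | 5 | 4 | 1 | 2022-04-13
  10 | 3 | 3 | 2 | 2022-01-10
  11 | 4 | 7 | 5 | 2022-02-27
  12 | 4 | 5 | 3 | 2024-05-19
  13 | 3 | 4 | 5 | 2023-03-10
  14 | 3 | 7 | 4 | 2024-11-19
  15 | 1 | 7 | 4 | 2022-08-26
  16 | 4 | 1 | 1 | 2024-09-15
SELECT c.id, p.name AS product, c.order_date, c.quantity FROM orders c JOIN products p ON c.product_id = p.id WHERE p.price > 155.64

Execution result:
id | product | order_date | quantity
1 | Printer | 2022-10-15 | 2
2 | Printer | 2024-06-26 | 5
3 | Monitor | 2023-02-15 | 4
4 | Monitor | 2023-11-19 | 4
5 | Camera | 2022-11-14 | 5
6 | Microphone | 2022-01-12 | 1
7 | Headphones | 2024-01-08 | 5
8 | Monitor | 2022-02-02 | 3
9 | Monitor | 2022-04-13 | 1
10 | Speaker | 2022-01-10 | 2
12 | Microphone | 2024-05-19 | 3
13 | Monitor | 2023-03-10 | 5
16 | Camera | 2024-09-15 | 1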